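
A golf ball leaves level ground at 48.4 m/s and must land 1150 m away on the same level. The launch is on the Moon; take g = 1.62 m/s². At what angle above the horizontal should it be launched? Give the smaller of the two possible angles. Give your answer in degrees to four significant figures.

26.34°

Level-ground range R = v₀² sin(2θ)/g ⇒ sin(2θ) = gR/v₀² = 1.62 × 1150 / 48.4² = 0.7953.
2θ = 52.68° or 180° − 52.68° = 127.3°, so θ = 26.34° or 63.66°.
The smaller angle is 26.34°.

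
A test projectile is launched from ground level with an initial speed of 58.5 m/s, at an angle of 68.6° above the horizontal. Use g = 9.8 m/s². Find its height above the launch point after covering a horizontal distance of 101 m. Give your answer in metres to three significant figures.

148 m

Components: vₓ = 58.50 cos 68.6° = 21.35 m/s, v_y0 = 58.50 sin 68.6° = 54.47 m/s.
Time to reach x = 101 m: t = x/vₓ = 101/21.35 = 4.732 s.
Height: y = v_y0 t − ½ g t² = 54.47 × 4.732 − 4.900 × 4.732² = 257.7 − 109.7 = 148.0 m.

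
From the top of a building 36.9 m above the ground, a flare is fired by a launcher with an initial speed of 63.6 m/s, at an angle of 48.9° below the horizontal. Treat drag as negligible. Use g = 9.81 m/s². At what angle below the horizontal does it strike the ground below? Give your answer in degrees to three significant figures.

52.7°

Components: vₓ = 63.60 cos 48.9° = 41.81 m/s, v_y0 = −47.93 m/s (downward).
With up positive and y = 0 at the ground: y(t) = 36.9 + (−47.93) t − 4.905 t². Setting y = 0 and taking the positive root: t = [−47.93 + √(47.93² + 2·9.81·36.9)] / 9.81 = (−47.93 + 54.96) / 9.81 = 0.7173 s.
At impact: v_y = v_y0 − g t = −54.96 m/s; vₓ = 41.81 m/s.
Angle below horizontal: arctan(|v_y|/vₓ) = arctan(54.96/41.81) = 52.74°.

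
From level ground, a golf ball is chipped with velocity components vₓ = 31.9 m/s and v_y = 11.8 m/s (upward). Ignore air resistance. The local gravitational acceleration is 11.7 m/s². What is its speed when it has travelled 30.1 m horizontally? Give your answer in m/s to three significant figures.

At x = 30.1 m, t = x/vₓ = 30.1/31.90 = 0.9436 s.
Vertical velocity there: v_y = v_y0 − g t = 11.80 − 11.7 × 0.9436 = 0.7602 m/s.
Speed: √(vₓ² + v_y²) = √(31.90² + 0.7602²) = 31.91 m/s.

31.9 m/s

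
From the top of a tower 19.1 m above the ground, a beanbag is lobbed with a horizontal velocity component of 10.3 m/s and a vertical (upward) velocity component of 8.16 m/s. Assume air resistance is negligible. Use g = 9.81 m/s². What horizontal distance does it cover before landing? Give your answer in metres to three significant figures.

30.6 m

The projectile lands when y = 19.1 + (8.160) t − ½·9.81·t² = 0. Positive root: t = (8.160 + √(8.160² + 2·9.81·19.1)) / 9.81 = (8.160 + 21.01) / 9.81 = 2.973 s.
Horizontal distance: R = vₓ t = 10.30 × 2.973 = 30.62 m.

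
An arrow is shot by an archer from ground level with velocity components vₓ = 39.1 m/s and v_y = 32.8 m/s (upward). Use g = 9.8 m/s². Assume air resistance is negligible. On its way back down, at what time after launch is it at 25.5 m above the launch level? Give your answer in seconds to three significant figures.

Set y = v_y0 t − ½ g t² = 25.5: 4.900 t² − 32.80 t + 25.5 = 0.
t = [32.80 ± √(32.80² − 2·9.80·25.5)] / 9.80 = (32.80 ± 24.00) / 9.80, so t = 0.8979 s or t = 5.796 s.
The descending-branch root is 5.796 s.

5.80 s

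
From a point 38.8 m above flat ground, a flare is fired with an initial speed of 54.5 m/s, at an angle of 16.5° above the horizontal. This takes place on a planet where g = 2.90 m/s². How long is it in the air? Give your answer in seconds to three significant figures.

12.8 s

Horizontal component vₓ = 54.50 cos 16.5° = 52.26 m/s; vertical v_y0 = 54.50 sin 16.5° = 15.48 m/s.
The projectile lands when y = 38.8 + (15.48) t − ½·2.90·t² = 0. Positive root: t = (15.48 + √(15.48² + 2·2.90·38.8)) / 2.90 = (15.48 + 21.56) / 2.90 = 12.77 s.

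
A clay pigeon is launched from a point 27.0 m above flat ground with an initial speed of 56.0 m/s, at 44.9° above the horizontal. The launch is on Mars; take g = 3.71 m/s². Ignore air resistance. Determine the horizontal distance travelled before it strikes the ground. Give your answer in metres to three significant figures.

Resolve: vₓ = 56.00 cos 44.9° = 39.67 m/s and v_y0 = 56.00 sin 44.9° = 39.53 m/s.
Vertical motion (up positive, ground at y = 0): 1.855 t² − (39.53) t − 27.0 = 0, so t = (39.53 + √(39.53² + 2·3.71·27.0)) / 3.71 = (39.53 + 41.99) / 3.71 = 21.97 s.
Horizontal distance: R = vₓ t = 39.67 × 21.97 = 871.6 m.

872 m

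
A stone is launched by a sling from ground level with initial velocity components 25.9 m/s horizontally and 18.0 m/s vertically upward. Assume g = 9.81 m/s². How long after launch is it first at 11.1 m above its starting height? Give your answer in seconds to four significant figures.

Height y(t) = 18.00 t − 4.905 t² = 11.1 gives 4.905 t² − 18.00 t + 11.1 = 0.
Quadratic formula: t = (18.00 ± √106.22) / 9.81 = (18.00 ± 10.31) / 9.81 → t = 0.7843 s or 2.885 s.
The first (ascending) time is 0.7843 s.

0.7843 s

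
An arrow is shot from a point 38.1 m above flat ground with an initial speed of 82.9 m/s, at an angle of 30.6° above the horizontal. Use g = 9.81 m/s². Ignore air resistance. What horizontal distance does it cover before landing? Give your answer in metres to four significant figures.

672.7 m

Components: vₓ = 82.90 cos 30.6° = 71.36 m/s, v_y0 = 82.90 sin 30.6° = 42.20 m/s.
The projectile lands when y = 38.1 + (42.20) t − ½·9.81·t² = 0. Positive root: t = (42.20 + √(42.20² + 2·9.81·38.1)) / 9.81 = (42.20 + 50.28) / 9.81 = 9.427 s.
Horizontal distance: R = vₓ t = 71.36 × 9.427 = 672.7 m.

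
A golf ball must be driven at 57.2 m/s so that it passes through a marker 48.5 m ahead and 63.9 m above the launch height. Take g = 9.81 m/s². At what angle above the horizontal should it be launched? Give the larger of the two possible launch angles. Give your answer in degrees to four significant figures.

Trajectory: y = x tanθ − g x² (1 + tan²θ)/(2v₀²). With x = 48.5, y = 63.9, v₀ = 57.2, g = 9.81:
3.526 tan²θ − 48.5 tanθ + (67.43) = 0.
tanθ = [48.5 ± √(48.5² − 4 × 3.526 × (67.43))] / (2 × 3.526) = (48.5 ± 37.43) / 7.053, giving tanθ = 1.569 or 12.18.
θ = 57.49° or 85.31°; the larger is 85.31°.

85.31°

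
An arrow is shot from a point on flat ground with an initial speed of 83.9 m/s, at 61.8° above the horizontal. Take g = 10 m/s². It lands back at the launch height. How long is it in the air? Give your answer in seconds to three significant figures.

Resolve: vₓ = 83.90 cos 61.8° = 39.65 m/s and v_y0 = 83.90 sin 61.8° = 73.94 m/s.
It returns to y = 0 when t = 2 v_y0 / g = 2(73.94)/10.0 = 14.79 s.

14.8 s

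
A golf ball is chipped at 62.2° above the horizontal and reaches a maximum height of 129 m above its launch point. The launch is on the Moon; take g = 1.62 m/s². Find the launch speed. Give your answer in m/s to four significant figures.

23.11 m/s

At the peak v_y = 0, so v_y0 = √(2gH) = √(2 × 1.62 × 129) = 20.44 m/s.
v_y0 = v₀ sin θ ⇒ v₀ = 20.44 / sin 62.2° = 23.11 m/s.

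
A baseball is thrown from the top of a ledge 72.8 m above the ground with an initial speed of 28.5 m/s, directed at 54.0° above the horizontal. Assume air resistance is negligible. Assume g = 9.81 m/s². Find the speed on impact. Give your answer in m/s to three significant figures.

47.3 m/s

vₓ = 28.50 cos 54.0° = 16.75 m/s; v_y0 = 28.50 sin 54.0° = 23.06 m/s.
Vertical motion (up positive, ground at y = 0): 4.905 t² − (23.06) t − 72.8 = 0, so t = (23.06 + √(23.06² + 2·9.81·72.8)) / 9.81 = (23.06 + 44.27) / 9.81 = 6.863 s.
Vertical velocity at impact: v_y = v_y0 − g t = 23.06 − 9.81 × 6.863 = −44.27 m/s.
Speed: |v| = √(vₓ² + v_y²) = √(16.75² + 44.27²) = 47.33 m/s.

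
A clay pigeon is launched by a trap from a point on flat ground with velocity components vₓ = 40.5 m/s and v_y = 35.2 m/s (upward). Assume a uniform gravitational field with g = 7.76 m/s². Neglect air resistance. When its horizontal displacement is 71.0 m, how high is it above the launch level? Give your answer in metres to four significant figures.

x = vₓ t ⇒ t = 71.0/40.50 = 1.753 s.
Height: y = v_y0 t − ½ g t² = 35.20 × 1.753 − 3.880 × 1.753² = 61.71 − 11.92 = 49.78 m.

49.78 m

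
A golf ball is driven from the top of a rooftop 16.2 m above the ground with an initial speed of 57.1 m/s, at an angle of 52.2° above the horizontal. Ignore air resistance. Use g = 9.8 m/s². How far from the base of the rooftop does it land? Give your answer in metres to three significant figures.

Components: vₓ = 57.10 cos 52.2° = 35.00 m/s, v_y0 = 57.10 sin 52.2° = 45.12 m/s.
The projectile lands when y = 16.2 + (45.12) t − ½·9.80·t² = 0. Positive root: t = (45.12 + √(45.12² + 2·9.80·16.2)) / 9.80 = (45.12 + 48.51) / 9.80 = 9.554 s.
Horizontal distance: R = vₓ t = 35.00 × 9.554 = 334.4 m.

334 m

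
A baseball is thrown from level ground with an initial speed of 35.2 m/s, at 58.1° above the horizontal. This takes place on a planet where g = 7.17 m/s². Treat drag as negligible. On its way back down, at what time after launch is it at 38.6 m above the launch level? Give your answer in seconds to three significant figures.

6.74 s

Horizontal component vₓ = 35.20 cos 58.1° = 18.60 m/s; vertical v_y0 = 35.20 sin 58.1° = 29.88 m/s.
Require v_y0 t − ½ g t² = 38.6, i.e. 3.585 t² − 29.88 t + 38.6 = 0.
Quadratic formula: t = (29.88 ± √339.52) / 7.17 = (29.88 ± 18.43) / 7.17 → t = 1.598 s or 6.738 s.
The descending-branch root is 6.738 s.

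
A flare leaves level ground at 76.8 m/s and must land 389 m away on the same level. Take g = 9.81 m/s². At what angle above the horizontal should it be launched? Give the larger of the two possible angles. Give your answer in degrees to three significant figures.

Level-ground range R = v₀² sin(2θ)/g ⇒ sin(2θ) = gR/v₀² = 9.81 × 389 / 76.8² = 0.6470.
2θ = 40.31° or 180° − 40.31° = 139.7°, so θ = 20.16° or 69.84°.
The larger angle is 69.84°.

69.8°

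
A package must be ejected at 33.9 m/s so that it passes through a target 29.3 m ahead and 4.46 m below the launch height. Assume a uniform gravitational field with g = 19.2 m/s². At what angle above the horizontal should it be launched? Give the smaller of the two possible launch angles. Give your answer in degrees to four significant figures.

Trajectory: y = x tanθ − g x² (1 + tan²θ)/(2v₀²). With x = 29.3, y = −4.46, v₀ = 33.9, g = 19.2:
7.171 tan²θ − 29.3 tanθ + (2.711) = 0.
tanθ = [29.3 ± √(29.3² − 4 × 7.171 × (2.711))] / (2 × 7.171) = (29.3 ± 27.94) / 14.34, giving tanθ = 0.09474 or 3.991.
θ = 5.412° or 75.93°; the smaller is 5.412°.

5.412°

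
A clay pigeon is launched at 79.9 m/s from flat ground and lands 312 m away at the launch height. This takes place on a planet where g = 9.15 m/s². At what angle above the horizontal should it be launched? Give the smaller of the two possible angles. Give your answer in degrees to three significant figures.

13.3°

Level-ground range R = v₀² sin(2θ)/g ⇒ sin(2θ) = gR/v₀² = 9.15 × 312 / 79.9² = 0.4472.
2θ = 26.56° or 180° − 26.56° = 153.4°, so θ = 13.28° or 76.72°.
The smaller angle is 13.28°.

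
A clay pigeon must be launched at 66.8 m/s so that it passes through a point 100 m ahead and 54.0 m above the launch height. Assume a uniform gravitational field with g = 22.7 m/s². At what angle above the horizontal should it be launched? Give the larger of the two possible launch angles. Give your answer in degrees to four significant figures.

70.52°

Trajectory: y = x tanθ − g x² (1 + tan²θ)/(2v₀²). With x = 100, y = 54.0, v₀ = 66.8, g = 22.7:
25.44 tan²θ − 100 tanθ + (79.44) = 0.
tanθ = [100 ± √(100² − 4 × 25.44 × (79.44))] / (2 × 25.44) = (100 ± 43.80) / 50.87, giving tanθ = 1.105 or 2.827.
θ = 47.85° or 70.52°; the larger is 70.52°.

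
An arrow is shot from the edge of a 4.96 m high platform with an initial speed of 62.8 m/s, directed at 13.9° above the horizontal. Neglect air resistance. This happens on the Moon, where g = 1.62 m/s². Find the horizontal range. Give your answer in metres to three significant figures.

1160 m

Resolve: vₓ = 62.80 cos 13.9° = 60.96 m/s and v_y0 = 62.80 sin 13.9° = 15.09 m/s.
With up positive and y = 0 at the ground: y(t) = 4.96 + (15.09) t − 0.8100 t². Setting y = 0 and taking the positive root: t = [15.09 + √(15.09² + 2·1.62·4.96)] / 1.62 = (15.09 + 15.61) / 1.62 = 18.95 s.
Horizontal distance: R = vₓ t = 60.96 × 18.95 = 1155 m.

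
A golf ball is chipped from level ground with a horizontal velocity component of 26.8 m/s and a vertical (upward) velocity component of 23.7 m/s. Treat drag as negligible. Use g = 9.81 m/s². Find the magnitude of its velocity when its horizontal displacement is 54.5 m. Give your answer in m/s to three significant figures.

At x = 54.5 m, t = x/vₓ = 54.5/26.80 = 2.034 s.
Vertical velocity there: v_y = v_y0 − g t = 23.70 − 9.81 × 2.034 = 3.751 m/s.
Speed: √(vₓ² + v_y²) = √(26.80² + 3.751²) = 27.06 m/s.

27.1 m/s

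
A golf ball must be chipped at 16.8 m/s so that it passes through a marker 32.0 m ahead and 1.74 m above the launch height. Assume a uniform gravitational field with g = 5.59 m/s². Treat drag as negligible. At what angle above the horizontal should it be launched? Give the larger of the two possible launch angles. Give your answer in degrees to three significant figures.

69.9°

Trajectory: y = x tanθ − g x² (1 + tan²θ)/(2v₀²). With x = 32.0, y = 1.74, v₀ = 16.8, g = 5.59:
10.14 tan²θ − 32.0 tanθ + (11.88) = 0.
tanθ = [32.0 ± √(32.0² − 4 × 10.14 × (11.88))] / (2 × 10.14) = (32.0 ± 23.28) / 20.28, giving tanθ = 0.4298 or 2.726.
θ = 23.26° or 69.85°; the larger is 69.85°.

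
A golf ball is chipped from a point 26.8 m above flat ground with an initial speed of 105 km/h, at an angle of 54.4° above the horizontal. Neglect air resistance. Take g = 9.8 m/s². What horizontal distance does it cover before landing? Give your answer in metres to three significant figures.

Convert: 105 km/h = 105/3.6 = 29.17 m/s.
vₓ = 29.17 cos 54.4° = 16.98 m/s; v_y0 = 29.17 sin 54.4° = 23.72 m/s.
Vertical motion (up positive, ground at y = 0): 4.900 t² − (23.72) t − 26.8 = 0, so t = (23.72 + √(23.72² + 2·9.80·26.8)) / 9.80 = (23.72 + 32.98) / 9.80 = 5.785 s.
Horizontal distance: R = vₓ t = 16.98 × 5.785 = 98.23 m.

98.2 m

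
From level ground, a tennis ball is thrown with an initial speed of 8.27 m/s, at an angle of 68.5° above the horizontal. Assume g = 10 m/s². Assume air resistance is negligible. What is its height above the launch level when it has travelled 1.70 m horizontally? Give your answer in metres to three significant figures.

Horizontal component vₓ = 8.270 cos 68.5° = 3.031 m/s; vertical v_y0 = 8.270 sin 68.5° = 7.695 m/s.
x = vₓ t ⇒ t = 1.70/3.031 = 0.5609 s.
Height: y = v_y0 t − ½ g t² = 7.695 × 0.5609 − 5.000 × 0.5609² = 4.316 − 1.573 = 2.743 m.

2.74 m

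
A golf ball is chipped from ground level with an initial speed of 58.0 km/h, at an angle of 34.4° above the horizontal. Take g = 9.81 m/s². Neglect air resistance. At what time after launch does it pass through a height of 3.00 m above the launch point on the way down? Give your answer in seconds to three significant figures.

Convert: 58.0 km/h = 58.0/3.6 = 16.11 m/s.
Components: vₓ = 16.11 cos 34.4° = 13.29 m/s, v_y0 = 16.11 sin 34.4° = 9.102 m/s.
Require v_y0 t − ½ g t² = 3.00, i.e. 4.905 t² − 9.102 t + 3.00 = 0.
t = [9.102 ± √(9.102² − 2·9.81·3.00)] / 9.81 = (9.102 ± 4.898) / 9.81, so t = 0.4286 s or t = 1.427 s.
The descending-branch root is 1.427 s.

1.43 s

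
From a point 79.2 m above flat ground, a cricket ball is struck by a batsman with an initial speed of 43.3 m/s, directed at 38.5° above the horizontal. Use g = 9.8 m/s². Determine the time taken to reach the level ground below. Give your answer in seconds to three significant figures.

7.62 s

vₓ = 43.30 cos 38.5° = 33.89 m/s; v_y0 = 43.30 sin 38.5° = 26.95 m/s.
With up positive and y = 0 at the ground: y(t) = 79.2 + (26.95) t − 4.900 t². Setting y = 0 and taking the positive root: t = [26.95 + √(26.95² + 2·9.80·79.2)] / 9.80 = (26.95 + 47.74) / 9.80 = 7.622 s.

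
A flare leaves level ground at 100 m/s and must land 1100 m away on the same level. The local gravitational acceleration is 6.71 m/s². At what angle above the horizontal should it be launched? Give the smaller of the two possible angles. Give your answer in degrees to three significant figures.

23.8°

From R = (v₀²/g) sin 2θ: sin 2θ = 6.71 × 1100 / 10000 = 0.7381.
2θ = 47.57° or 180° − 47.57° = 132.4°, so θ = 23.78° or 66.22°.
The smaller angle is 23.78°.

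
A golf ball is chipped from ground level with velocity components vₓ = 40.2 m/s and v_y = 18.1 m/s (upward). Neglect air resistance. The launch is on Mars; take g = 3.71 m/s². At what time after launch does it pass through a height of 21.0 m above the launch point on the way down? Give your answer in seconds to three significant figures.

Require v_y0 t − ½ g t² = 21.0, i.e. 1.855 t² − 18.10 t + 21.0 = 0.
t = [18.10 ± √(18.10² − 2·3.71·21.0)] / 3.71 = (18.10 ± 13.11) / 3.71, so t = 1.346 s or t = 8.412 s.
The descending-branch root is 8.412 s.

8.41 s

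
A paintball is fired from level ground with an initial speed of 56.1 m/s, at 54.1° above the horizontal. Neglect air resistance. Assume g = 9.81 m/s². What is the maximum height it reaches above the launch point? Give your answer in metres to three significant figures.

Components: vₓ = 56.10 cos 54.1° = 32.90 m/s, v_y0 = 56.10 sin 54.1° = 45.44 m/s.
At the apex v_y = 0, so H = v_y0²/(2g) = 45.44²/19.62 = 105.3 m.

105 m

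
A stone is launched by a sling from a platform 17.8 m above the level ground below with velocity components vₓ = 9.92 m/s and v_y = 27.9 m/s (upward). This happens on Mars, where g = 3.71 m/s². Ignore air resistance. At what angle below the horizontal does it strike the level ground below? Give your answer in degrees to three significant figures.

The projectile lands when y = 17.8 + (27.90) t − ½·3.71·t² = 0. Positive root: t = (27.90 + √(27.90² + 2·3.71·17.8)) / 3.71 = (27.90 + 30.17) / 3.71 = 15.65 s.
At impact: v_y = v_y0 − g t = −30.17 m/s; vₓ = 9.920 m/s.
Angle below horizontal: arctan(|v_y|/vₓ) = arctan(30.17/9.920) = 71.80°.

71.8°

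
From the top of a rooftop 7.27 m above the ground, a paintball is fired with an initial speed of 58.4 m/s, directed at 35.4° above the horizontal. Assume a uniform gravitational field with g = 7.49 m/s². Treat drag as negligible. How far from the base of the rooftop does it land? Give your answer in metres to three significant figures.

440 m

Horizontal component vₓ = 58.40 cos 35.4° = 47.60 m/s; vertical v_y0 = 58.40 sin 35.4° = 33.83 m/s.
Vertical motion (up positive, ground at y = 0): 3.745 t² − (33.83) t − 7.27 = 0, so t = (33.83 + √(33.83² + 2·7.49·7.27)) / 7.49 = (33.83 + 35.40) / 7.49 = 9.243 s.
Horizontal distance: R = vₓ t = 47.60 × 9.243 = 440.0 m.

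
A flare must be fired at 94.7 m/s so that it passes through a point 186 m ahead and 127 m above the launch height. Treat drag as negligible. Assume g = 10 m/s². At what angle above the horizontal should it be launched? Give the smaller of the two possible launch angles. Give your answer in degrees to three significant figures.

Trajectory: y = x tanθ − g x² (1 + tan²θ)/(2v₀²). With x = 186, y = 127, v₀ = 94.7, g = 10.0:
19.29 tan²θ − 186 tanθ + (146.3) = 0.
tanθ = [186 ± √(186² − 4 × 19.29 × (146.3))] / (2 × 19.29) = (186 ± 152.7) / 38.58, giving tanθ = 0.8639 or 8.779.
θ = 40.82° or 83.50°; the smaller is 40.82°.

40.8°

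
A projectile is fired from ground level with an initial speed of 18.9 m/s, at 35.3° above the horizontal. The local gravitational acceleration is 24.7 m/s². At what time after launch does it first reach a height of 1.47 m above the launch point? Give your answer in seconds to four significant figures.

0.1656 s

vₓ = 18.90 cos 35.3° = 15.43 m/s; v_y0 = 18.90 sin 35.3° = 10.92 m/s.
Set y = v_y0 t − ½ g t² = 1.47: 12.35 t² − 10.92 t + 1.47 = 0.
Quadratic formula: t = (10.92 ± √46.661) / 24.7 = (10.92 ± 6.831) / 24.7 → t = 0.1656 s or 0.7187 s.
The first (ascending) time is 0.1656 s.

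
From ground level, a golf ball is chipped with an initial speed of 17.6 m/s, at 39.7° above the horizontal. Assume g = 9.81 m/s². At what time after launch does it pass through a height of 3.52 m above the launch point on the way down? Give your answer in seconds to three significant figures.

Resolve: vₓ = 17.60 cos 39.7° = 13.54 m/s and v_y0 = 17.60 sin 39.7° = 11.24 m/s.
Require v_y0 t − ½ g t² = 3.52, i.e. 4.905 t² − 11.24 t + 3.52 = 0.
Quadratic formula: t = (11.24 ± √57.327) / 9.81 = (11.24 ± 7.571) / 9.81 → t = 0.3742 s or 1.918 s.
The descending-branch root is 1.918 s.

1.92 s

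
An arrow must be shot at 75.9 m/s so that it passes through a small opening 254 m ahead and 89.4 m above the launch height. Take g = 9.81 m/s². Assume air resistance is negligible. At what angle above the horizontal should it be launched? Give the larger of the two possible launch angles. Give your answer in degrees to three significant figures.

Trajectory: y = x tanθ − g x² (1 + tan²θ)/(2v₀²). With x = 254, y = 89.4, v₀ = 75.9, g = 9.81:
54.93 tan²θ − 254 tanθ + (144.3) = 0.
tanθ = [254 ± √(254² − 4 × 54.93 × (144.3))] / (2 × 54.93) = (254 ± 181.1) / 109.9, giving tanθ = 0.6634 or 3.961.
θ = 33.56° or 75.83°; the larger is 75.83°.

75.8°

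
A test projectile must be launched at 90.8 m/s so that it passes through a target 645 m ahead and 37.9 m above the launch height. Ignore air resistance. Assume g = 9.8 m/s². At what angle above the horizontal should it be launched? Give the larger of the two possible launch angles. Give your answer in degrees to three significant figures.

63.9°

Trajectory: y = x tanθ − g x² (1 + tan²θ)/(2v₀²). With x = 645, y = 37.9, v₀ = 90.8, g = 9.80:
247.3 tan²θ − 645 tanθ + (285.2) = 0.
tanθ = [645 ± √(645² − 4 × 247.3 × (285.2))] / (2 × 247.3) = (645 ± 366.1) / 494.5, giving tanθ = 0.5641 or 2.045.
θ = 29.43° or 63.94°; the larger is 63.94°.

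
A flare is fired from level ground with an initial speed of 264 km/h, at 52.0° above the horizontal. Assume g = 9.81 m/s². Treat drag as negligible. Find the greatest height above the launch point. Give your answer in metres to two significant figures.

Convert: 264 km/h = 264/3.6 = 73.33 m/s.
Horizontal component vₓ = 73.33 cos 52.0° = 45.15 m/s; vertical v_y0 = 73.33 sin 52.0° = 57.79 m/s.
Maximum height: H = v_y0² / (2g) = 57.79² / (2 × 9.81) = 170.2 m.

170 m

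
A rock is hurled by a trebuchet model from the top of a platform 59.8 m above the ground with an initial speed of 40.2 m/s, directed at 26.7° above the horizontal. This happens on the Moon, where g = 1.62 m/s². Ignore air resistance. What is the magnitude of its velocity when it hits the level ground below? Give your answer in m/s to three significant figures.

42.5 m/s

vₓ = 40.20 cos 26.7° = 35.91 m/s; v_y0 = 40.20 sin 26.7° = 18.06 m/s.
The projectile lands when y = 59.8 + (18.06) t − ½·1.62·t² = 0. Positive root: t = (18.06 + √(18.06² + 2·1.62·59.8)) / 1.62 = (18.06 + 22.80) / 1.62 = 25.23 s.
Vertical velocity at impact: v_y = v_y0 − g t = 18.06 − 1.62 × 25.23 = −22.80 m/s.
Speed: |v| = √(vₓ² + v_y²) = √(35.91² + 22.80²) = 42.54 m/s.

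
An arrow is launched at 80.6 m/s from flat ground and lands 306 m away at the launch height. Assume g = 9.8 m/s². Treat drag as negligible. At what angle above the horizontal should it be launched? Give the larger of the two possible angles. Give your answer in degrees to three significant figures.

76.3°

From R = (v₀²/g) sin 2θ: sin 2θ = 9.80 × 306 / 6496.4 = 0.4616.
2θ = 27.49° or 180° − 27.49° = 152.5°, so θ = 13.75° or 76.25°.
The larger angle is 76.25°.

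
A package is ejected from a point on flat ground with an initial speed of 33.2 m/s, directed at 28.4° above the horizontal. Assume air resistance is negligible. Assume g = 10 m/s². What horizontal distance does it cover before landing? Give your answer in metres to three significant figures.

92.2 m

Resolve: vₓ = 33.20 cos 28.4° = 29.20 m/s and v_y0 = 33.20 sin 28.4° = 15.79 m/s.
Time aloft: T = 2 v_y0 / g = 2 × 15.79 / 10.0 = 3.158 s.
Range: R = vₓ T = 29.20 × 3.158 = 92.23 m.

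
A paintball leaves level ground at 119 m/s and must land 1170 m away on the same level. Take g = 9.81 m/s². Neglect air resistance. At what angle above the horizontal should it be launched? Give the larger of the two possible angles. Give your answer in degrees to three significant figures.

62.9°

Level-ground range R = v₀² sin(2θ)/g ⇒ sin(2θ) = gR/v₀² = 9.81 × 1170 / 119² = 0.8105.
2θ = 54.15° or 180° − 54.15° = 125.9°, so θ = 27.07° or 62.93°.
The larger angle is 62.93°.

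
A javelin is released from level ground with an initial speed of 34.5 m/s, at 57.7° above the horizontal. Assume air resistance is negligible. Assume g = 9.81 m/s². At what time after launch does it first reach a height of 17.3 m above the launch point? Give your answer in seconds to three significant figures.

Resolve: vₓ = 34.50 cos 57.7° = 18.44 m/s and v_y0 = 34.50 sin 57.7° = 29.16 m/s.
Height y(t) = 29.16 t − 4.905 t² = 17.3 gives 4.905 t² − 29.16 t + 17.3 = 0.
t = [29.16 ± √(29.16² − 2·9.81·17.3)] / 9.81 = (29.16 ± 22.60) / 9.81, so t = 0.6684 s or t = 5.277 s.
The first (ascending) time is 0.6684 s.

0.668 s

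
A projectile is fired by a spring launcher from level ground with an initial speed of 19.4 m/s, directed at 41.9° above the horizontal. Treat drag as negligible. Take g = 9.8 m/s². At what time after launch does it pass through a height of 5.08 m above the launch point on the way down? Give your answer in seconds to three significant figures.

Horizontal component vₓ = 19.40 cos 41.9° = 14.44 m/s; vertical v_y0 = 19.40 sin 41.9° = 12.96 m/s.
Height y(t) = 12.96 t − 4.900 t² = 5.08 gives 4.900 t² − 12.96 t + 5.08 = 0.
t = [12.96 ± √(12.96² − 2·9.80·5.08)] / 9.80 = (12.96 ± 8.264) / 9.80, so t = 0.4788 s or t = 2.165 s.
The descending-branch root is 2.165 s.

2.17 s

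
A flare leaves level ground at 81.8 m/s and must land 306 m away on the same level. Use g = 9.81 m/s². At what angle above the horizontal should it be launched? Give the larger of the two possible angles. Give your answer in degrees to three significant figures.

76.7°

From R = (v₀²/g) sin 2θ: sin 2θ = 9.81 × 306 / 6691.2 = 0.4486.
2θ = 26.66° or 180° − 26.66° = 153.3°, so θ = 13.33° or 76.67°.
The larger angle is 76.67°.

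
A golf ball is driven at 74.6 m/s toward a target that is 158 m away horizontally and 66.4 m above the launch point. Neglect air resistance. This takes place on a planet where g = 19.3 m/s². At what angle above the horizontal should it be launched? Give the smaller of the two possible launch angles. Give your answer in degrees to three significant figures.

43.0°

Trajectory: y = x tanθ − g x² (1 + tan²θ)/(2v₀²). With x = 158, y = 66.4, v₀ = 74.6, g = 19.3:
43.29 tan²θ − 158 tanθ + (109.7) = 0.
tanθ = [158 ± √(158² − 4 × 43.29 × (109.7))] / (2 × 43.29) = (158 ± 77.28) / 86.58, giving tanθ = 0.9324 or 2.718.
θ = 43.00° or 69.80°; the smaller is 43.00°.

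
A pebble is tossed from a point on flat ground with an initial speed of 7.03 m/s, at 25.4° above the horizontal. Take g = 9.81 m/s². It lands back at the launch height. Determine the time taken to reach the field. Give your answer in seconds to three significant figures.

0.615 s

Components: vₓ = 7.030 cos 25.4° = 6.350 m/s, v_y0 = 7.030 sin 25.4° = 3.015 m/s.
Landing at launch height ⇒ T = 2 v_y0 / g = 2 × 3.015 / 9.81 = 0.6148 s.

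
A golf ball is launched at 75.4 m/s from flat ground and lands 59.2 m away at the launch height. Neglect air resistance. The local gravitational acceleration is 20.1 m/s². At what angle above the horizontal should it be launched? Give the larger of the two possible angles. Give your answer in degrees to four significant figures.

83.96°

Level-ground range R = v₀² sin(2θ)/g ⇒ sin(2θ) = gR/v₀² = 20.1 × 59.2 / 75.4² = 0.2093.
2θ = 12.08° or 180° − 12.08° = 167.9°, so θ = 6.041° or 83.96°.
The larger angle is 83.96°.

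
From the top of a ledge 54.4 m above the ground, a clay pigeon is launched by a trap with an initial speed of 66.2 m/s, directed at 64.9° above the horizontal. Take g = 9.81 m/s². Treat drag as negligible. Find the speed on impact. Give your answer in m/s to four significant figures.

73.82 m/s

Resolve: vₓ = 66.20 cos 64.9° = 28.08 m/s and v_y0 = 66.20 sin 64.9° = 59.95 m/s.
The projectile lands when y = 54.4 + (59.95) t − ½·9.81·t² = 0. Positive root: t = (59.95 + √(59.95² + 2·9.81·54.4)) / 9.81 = (59.95 + 68.27) / 9.81 = 13.07 s.
Vertical velocity at impact: v_y = v_y0 − g t = 59.95 − 9.81 × 13.07 = −68.27 m/s.
Speed: |v| = √(vₓ² + v_y²) = √(28.08² + 68.27²) = 73.82 m/s.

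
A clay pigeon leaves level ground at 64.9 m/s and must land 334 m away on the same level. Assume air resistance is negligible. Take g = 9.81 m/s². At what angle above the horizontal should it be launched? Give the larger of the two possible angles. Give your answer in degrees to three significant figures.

64.5°

Level-ground range R = v₀² sin(2θ)/g ⇒ sin(2θ) = gR/v₀² = 9.81 × 334 / 64.9² = 0.7779.
2θ = 51.07° or 180° − 51.07° = 128.9°, so θ = 25.53° or 64.47°.
The larger angle is 64.47°.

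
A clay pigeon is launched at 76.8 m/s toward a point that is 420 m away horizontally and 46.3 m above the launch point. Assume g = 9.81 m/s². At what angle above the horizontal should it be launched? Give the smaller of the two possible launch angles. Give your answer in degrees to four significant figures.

Trajectory: y = x tanθ − g x² (1 + tan²θ)/(2v₀²). With x = 420, y = 46.3, v₀ = 76.8, g = 9.81:
146.7 tan²θ − 420 tanθ + (193.0) = 0.
tanθ = [420 ± √(420² − 4 × 146.7 × (193.0))] / (2 × 146.7) = (420 ± 251.3) / 293.4, giving tanθ = 0.5750 or 2.288.
θ = 29.90° or 66.39°; the smaller is 29.90°.

29.90°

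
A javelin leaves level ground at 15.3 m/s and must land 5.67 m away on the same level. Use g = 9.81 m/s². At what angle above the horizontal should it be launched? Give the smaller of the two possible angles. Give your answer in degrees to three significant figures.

6.87°

From R = (v₀²/g) sin 2θ: sin 2θ = 9.81 × 5.67 / 234.09 = 0.2376.
2θ = 13.75° or 180° − 13.75° = 166.3°, so θ = 6.873° or 83.13°.
The smaller angle is 6.873°.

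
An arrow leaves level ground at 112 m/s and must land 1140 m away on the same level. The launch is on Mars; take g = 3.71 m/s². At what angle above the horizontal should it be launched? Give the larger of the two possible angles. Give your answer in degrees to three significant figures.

Level-ground range R = v₀² sin(2θ)/g ⇒ sin(2θ) = gR/v₀² = 3.71 × 1140 / 112² = 0.3372.
2θ = 19.70° or 180° − 19.70° = 160.3°, so θ = 9.852° or 80.15°.
The larger angle is 80.15°.

80.1°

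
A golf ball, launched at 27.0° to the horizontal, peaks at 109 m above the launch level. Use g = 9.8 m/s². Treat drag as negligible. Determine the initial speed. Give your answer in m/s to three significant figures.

At the peak v_y = 0, so v_y0 = √(2gH) = √(2 × 9.80 × 109) = 46.22 m/s.
v_y0 = v₀ sin θ ⇒ v₀ = 46.22 / sin 27.0° = 101.8 m/s.

102 m/s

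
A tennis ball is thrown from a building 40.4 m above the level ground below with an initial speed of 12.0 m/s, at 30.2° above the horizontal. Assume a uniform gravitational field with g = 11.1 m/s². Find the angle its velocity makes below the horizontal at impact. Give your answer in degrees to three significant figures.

71.2°

vₓ = 12.00 cos 30.2° = 10.37 m/s; v_y0 = 12.00 sin 30.2° = 6.036 m/s.
Vertical motion (up positive, ground at y = 0): 5.550 t² − (6.036) t − 40.4 = 0, so t = (6.036 + √(6.036² + 2·11.1·40.4)) / 11.1 = (6.036 + 30.55) / 11.1 = 3.296 s.
At impact: v_y = v_y0 − g t = −30.55 m/s; vₓ = 10.37 m/s.
Angle below horizontal: arctan(|v_y|/vₓ) = arctan(30.55/10.37) = 71.25°.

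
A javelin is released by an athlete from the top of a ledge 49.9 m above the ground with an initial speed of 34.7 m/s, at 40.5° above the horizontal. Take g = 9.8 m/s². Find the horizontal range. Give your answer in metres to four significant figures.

164.5 m

Components: vₓ = 34.70 cos 40.5° = 26.39 m/s, v_y0 = 34.70 sin 40.5° = 22.54 m/s.
With up positive and y = 0 at the ground: y(t) = 49.9 + (22.54) t − 4.900 t². Setting y = 0 and taking the positive root: t = [22.54 + √(22.54² + 2·9.80·49.9)] / 9.80 = (22.54 + 38.55) / 9.80 = 6.233 s.
Horizontal distance: R = vₓ t = 26.39 × 6.233 = 164.5 m.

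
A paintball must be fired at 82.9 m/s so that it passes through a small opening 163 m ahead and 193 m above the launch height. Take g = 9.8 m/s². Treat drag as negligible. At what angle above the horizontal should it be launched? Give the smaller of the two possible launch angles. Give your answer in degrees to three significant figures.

57.9°

Trajectory: y = x tanθ − g x² (1 + tan²θ)/(2v₀²). With x = 163, y = 193, v₀ = 82.9, g = 9.80:
18.94 tan²θ − 163 tanθ + (211.9) = 0.
tanθ = [163 ± √(163² − 4 × 18.94 × (211.9))] / (2 × 18.94) = (163 ± 102.5) / 37.89, giving tanθ = 1.596 or 7.008.
θ = 57.94° or 81.88°; the smaller is 57.94°.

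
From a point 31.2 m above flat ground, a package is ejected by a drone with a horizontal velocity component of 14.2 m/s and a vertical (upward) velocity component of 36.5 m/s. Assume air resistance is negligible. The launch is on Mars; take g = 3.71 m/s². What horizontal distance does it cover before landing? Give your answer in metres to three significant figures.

With up positive and y = 0 at the ground: y(t) = 31.2 + (36.50) t − 1.855 t². Setting y = 0 and taking the positive root: t = [36.50 + √(36.50² + 2·3.71·31.2)] / 3.71 = (36.50 + 39.54) / 3.71 = 20.50 s.
Horizontal distance: R = vₓ t = 14.20 × 20.50 = 291.1 m.

291 m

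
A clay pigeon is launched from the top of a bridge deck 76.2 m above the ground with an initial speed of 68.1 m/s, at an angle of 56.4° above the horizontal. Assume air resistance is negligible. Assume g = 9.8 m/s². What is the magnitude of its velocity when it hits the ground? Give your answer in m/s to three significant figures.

78.3 m/s

Horizontal component vₓ = 68.10 cos 56.4° = 37.69 m/s; vertical v_y0 = 68.10 sin 56.4° = 56.72 m/s.
The projectile lands when y = 76.2 + (56.72) t − ½·9.80·t² = 0. Positive root: t = (56.72 + √(56.72² + 2·9.80·76.2)) / 9.80 = (56.72 + 68.64) / 9.80 = 12.79 s.
Vertical velocity at impact: v_y = v_y0 − g t = 56.72 − 9.80 × 12.79 = −68.64 m/s.
Speed: |v| = √(vₓ² + v_y²) = √(37.69² + 68.64²) = 78.30 m/s.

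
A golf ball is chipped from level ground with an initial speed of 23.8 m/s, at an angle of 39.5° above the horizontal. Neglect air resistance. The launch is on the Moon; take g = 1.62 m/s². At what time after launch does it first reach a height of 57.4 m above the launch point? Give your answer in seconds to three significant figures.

Components: vₓ = 23.80 cos 39.5° = 18.36 m/s, v_y0 = 23.80 sin 39.5° = 15.14 m/s.
Set y = v_y0 t − ½ g t² = 57.4: 0.8100 t² − 15.14 t + 57.4 = 0.
Quadratic formula: t = (15.14 ± √43.203) / 1.62 = (15.14 ± 6.573) / 1.62 → t = 5.288 s or 13.40 s.
The first (ascending) time is 5.288 s.

5.29 s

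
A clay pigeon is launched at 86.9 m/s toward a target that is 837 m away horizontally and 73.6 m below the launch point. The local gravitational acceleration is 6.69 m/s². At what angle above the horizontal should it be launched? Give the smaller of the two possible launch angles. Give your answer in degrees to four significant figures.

Trajectory: y = x tanθ − g x² (1 + tan²θ)/(2v₀²). With x = 837, y = −73.6, v₀ = 86.9, g = 6.69:
310.3 tan²θ − 837 tanθ + (236.7) = 0.
tanθ = [837 ± √(837² − 4 × 310.3 × (236.7))] / (2 × 310.3) = (837 ± 637.8) / 620.6, giving tanθ = 0.3210 or 2.376.
θ = 17.80° or 67.18°; the smaller is 17.80°.

17.80°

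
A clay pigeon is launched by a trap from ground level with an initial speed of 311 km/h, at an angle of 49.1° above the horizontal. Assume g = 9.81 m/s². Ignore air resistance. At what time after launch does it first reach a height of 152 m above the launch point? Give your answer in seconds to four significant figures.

Convert: 311 km/h = 311/3.6 = 86.39 m/s.
Horizontal component vₓ = 86.39 cos 49.1° = 56.56 m/s; vertical v_y0 = 86.39 sin 49.1° = 65.30 m/s.
Require v_y0 t − ½ g t² = 152, i.e. 4.905 t² − 65.30 t + 152 = 0.
t = [65.30 ± √(65.30² − 2·9.81·152)] / 9.81 = (65.30 ± 35.80) / 9.81, so t = 3.007 s or t = 10.31 s.
The first (ascending) time is 3.007 s.

3.007 s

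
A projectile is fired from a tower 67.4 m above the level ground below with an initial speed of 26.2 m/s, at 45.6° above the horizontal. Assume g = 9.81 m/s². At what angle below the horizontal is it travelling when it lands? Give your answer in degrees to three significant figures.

Resolve: vₓ = 26.20 cos 45.6° = 18.33 m/s and v_y0 = 26.20 sin 45.6° = 18.72 m/s.
With up positive and y = 0 at the ground: y(t) = 67.4 + (18.72) t − 4.905 t². Setting y = 0 and taking the positive root: t = [18.72 + √(18.72² + 2·9.81·67.4)] / 9.81 = (18.72 + 40.90) / 9.81 = 6.077 s.
At impact: v_y = v_y0 − g t = −40.90 m/s; vₓ = 18.33 m/s.
Angle below horizontal: arctan(|v_y|/vₓ) = arctan(40.90/18.33) = 65.86°.

65.9°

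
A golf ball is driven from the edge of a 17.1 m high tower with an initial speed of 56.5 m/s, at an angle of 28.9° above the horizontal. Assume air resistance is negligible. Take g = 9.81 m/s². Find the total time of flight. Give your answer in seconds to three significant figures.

6.14 s

vₓ = 56.50 cos 28.9° = 49.46 m/s; v_y0 = 56.50 sin 28.9° = 27.31 m/s.
The projectile lands when y = 17.1 + (27.31) t − ½·9.81·t² = 0. Positive root: t = (27.31 + √(27.31² + 2·9.81·17.1)) / 9.81 = (27.31 + 32.88) / 9.81 = 6.135 s.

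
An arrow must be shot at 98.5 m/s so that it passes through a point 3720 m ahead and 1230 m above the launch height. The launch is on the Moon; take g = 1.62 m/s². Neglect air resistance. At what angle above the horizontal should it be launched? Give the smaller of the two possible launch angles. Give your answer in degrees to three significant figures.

Trajectory: y = x tanθ − g x² (1 + tan²θ)/(2v₀²). With x = 3720, y = 1230, v₀ = 98.5, g = 1.62:
1155 tan²θ − 3720 tanθ + (2385) = 0.
tanθ = [3720 ± √(3720² − 4 × 1155 × (2385))] / (2 × 1155) = (3720 ± 1678) / 2311, giving tanθ = 0.8838 or 2.336.
θ = 41.47° or 66.83°; the smaller is 41.47°.

41.5°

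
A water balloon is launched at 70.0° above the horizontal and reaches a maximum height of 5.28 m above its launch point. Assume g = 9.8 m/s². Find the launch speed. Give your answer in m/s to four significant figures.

At the peak v_y = 0, so v_y0 = √(2gH) = √(2 × 9.80 × 5.28) = 10.17 m/s.
v_y0 = v₀ sin θ ⇒ v₀ = 10.17 / sin 70.0° = 10.83 m/s.

10.83 m/s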